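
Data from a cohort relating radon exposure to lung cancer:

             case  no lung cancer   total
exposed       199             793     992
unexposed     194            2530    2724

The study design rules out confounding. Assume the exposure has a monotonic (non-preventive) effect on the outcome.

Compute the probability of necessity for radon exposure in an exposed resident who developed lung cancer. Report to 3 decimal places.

PN ≈ 0.645

p₁ = P(outcome | exposed) = 199/992 = 0.2006
p₀ = P(outcome | unexposed) = 194/2724 = 0.071219
Under exogeneity and monotonicity, PN = (p₁ − p₀)/p₁.
PN = (0.2006 − 0.071219) / 0.2006 ≈ 0.6450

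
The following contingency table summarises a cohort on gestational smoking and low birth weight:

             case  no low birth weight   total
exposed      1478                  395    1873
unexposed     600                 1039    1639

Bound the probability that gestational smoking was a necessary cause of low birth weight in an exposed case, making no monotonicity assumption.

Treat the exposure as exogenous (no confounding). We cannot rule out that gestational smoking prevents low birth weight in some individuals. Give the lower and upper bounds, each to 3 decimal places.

p₁ = P(outcome | exposed) = 1478/1873 = 0.78911
p₀ = P(outcome | unexposed) = 600/1639 = 0.36608
Under exogeneity alone the bounds on PN are max{0,(p₁−p₀)/p₁} ≤ PN ≤ min{1,(1−p₀)/p₁}.
  lower = (p₁ − p₀)/p₁ = 0.42303 / 0.78911 ≈ 0.5361
  upper = min{1, (1 − p₀)/p₁} = 0.63392 / 0.78911 ≈ 0.8033

0.536 ≤ PN ≤ 0.803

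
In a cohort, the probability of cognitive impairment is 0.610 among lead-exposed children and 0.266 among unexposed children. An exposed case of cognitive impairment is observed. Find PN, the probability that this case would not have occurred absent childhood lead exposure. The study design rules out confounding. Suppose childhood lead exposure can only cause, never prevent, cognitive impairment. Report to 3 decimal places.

PN ≈ 0.564

Let p₁ = 0.61, p₀ = 0.266.
Under exogeneity and monotonicity, PN = (p₁ − p₀) / p₁.
PN = (0.61 − 0.266) / 0.61 = 0.344 / 0.61 ≈ 0.5639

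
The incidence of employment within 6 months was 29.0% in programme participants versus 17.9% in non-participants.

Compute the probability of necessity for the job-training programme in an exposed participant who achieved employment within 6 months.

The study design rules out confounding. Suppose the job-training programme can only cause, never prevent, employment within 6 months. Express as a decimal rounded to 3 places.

p₁ = 0.29, p₀ = 0.179.
Under exogeneity and monotonicity, PN = (p₁ − p₀) / p₁.
PN = (0.29 − 0.179) / 0.29 = 0.111 / 0.29 ≈ 0.3828

PN ≈ 0.383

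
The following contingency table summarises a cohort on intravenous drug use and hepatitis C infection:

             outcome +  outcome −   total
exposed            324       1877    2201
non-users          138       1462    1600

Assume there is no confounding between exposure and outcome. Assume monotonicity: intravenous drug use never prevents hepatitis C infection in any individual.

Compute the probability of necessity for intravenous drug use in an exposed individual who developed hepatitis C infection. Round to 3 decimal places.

PN ≈ 0.414

p₁ = P(outcome | exposed) = 324/2201 = 0.14721
p₀ = P(outcome | unexposed) = 138/1600 = 0.08625
Under exogeneity and monotonicity, PN = (p₁ − p₀) / p₁.
PN = (0.14721 − 0.08625) / 0.14721 = 0.060956 / 0.14721 ≈ 0.4141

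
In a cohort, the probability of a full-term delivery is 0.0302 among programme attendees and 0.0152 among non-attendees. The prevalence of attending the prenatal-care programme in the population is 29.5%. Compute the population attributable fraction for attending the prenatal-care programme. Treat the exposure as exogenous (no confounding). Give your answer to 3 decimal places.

Let p₁ = 0.0302, p₀ = 0.0152.
Overall risk P(Y=1) = π·p₁ + (1−π)·p₀ = 0.295×0.0302 + 0.705×0.0152 = 0.019625.
Under exogeneity, PAF = [P(Y=1) − p₀] / P(Y=1).
PAF = (0.019625 − 0.0152) / 0.019625 ≈ 0.2255

PAF ≈ 0.225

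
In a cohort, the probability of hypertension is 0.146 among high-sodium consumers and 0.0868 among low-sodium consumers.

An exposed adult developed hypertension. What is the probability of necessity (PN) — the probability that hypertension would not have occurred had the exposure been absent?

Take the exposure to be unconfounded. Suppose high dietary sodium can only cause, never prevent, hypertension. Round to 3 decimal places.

Let p₁ = 0.146, p₀ = 0.0868.
Under exogeneity and monotonicity, PN = (p₁ − p₀) / p₁.
PN = (0.146 − 0.0868) / 0.146 = 0.0592 / 0.146 ≈ 0.4055

PN ≈ 0.405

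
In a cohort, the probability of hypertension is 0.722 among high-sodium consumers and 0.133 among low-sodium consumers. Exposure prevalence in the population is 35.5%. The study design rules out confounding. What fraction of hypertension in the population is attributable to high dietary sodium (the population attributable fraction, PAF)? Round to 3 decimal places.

Let p₁ = 0.722, p₀ = 0.133.
Overall risk P(Y=1) = π·p₁ + (1−π)·p₀ = 0.355×0.722 + 0.645×0.133 = 0.34209.
Under exogeneity, PAF = [P(Y=1) − p₀] / P(Y=1).
PAF = (0.34209 − 0.133) / 0.34209 ≈ 0.6112

PAF ≈ 0.611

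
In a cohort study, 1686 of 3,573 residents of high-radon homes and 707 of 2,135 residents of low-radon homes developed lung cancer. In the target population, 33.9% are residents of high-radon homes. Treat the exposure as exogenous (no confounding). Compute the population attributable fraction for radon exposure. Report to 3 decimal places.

PAF ≈ 0.126

p₁ = P(outcome | exposed) = 1686/3573 = 0.47187
p₀ = P(outcome | unexposed) = 707/2135 = 0.33115
Overall risk P(Y=1) = π·p₁ + (1−π)·p₀ = 0.339×0.47187 + 0.661×0.33115 = 0.37885.
Under exogeneity, PAF = [P(Y=1) − p₀] / P(Y=1).
PAF = (0.37885 − 0.33115) / 0.37885 ≈ 0.1259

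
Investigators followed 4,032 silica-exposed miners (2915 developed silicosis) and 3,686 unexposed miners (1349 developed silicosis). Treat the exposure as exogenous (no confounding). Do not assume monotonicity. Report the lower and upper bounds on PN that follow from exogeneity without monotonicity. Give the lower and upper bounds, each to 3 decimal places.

p₁ = P(outcome | exposed) = 2915/4032 = 0.72297
p₀ = P(outcome | unexposed) = 1349/3686 = 0.36598
Under exogeneity alone the bounds on PN are max{0,(p₁−p₀)/p₁} ≤ PN ≤ min{1,(1−p₀)/p₁}.
  lower = (p₁ − p₀)/p₁ = 0.35699 / 0.72297 ≈ 0.4938
  upper = min{1, (1 − p₀)/p₁} = 0.63402 / 0.72297 ≈ 0.8770

0.494 ≤ PN ≤ 0.877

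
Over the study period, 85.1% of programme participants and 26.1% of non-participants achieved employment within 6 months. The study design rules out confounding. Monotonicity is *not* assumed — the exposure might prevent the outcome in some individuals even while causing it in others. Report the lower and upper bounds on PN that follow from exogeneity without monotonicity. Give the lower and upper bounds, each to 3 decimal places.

0.693 ≤ PN ≤ 0.868

p₁ = 0.851, p₀ = 0.261.
Under exogeneity alone the bounds on PN are max{0,(p₁−p₀)/p₁} ≤ PN ≤ min{1,(1−p₀)/p₁}.
  lower = (p₁ − p₀)/p₁ = 0.59 / 0.851 ≈ 0.6933
  upper = min{1, (1 − p₀)/p₁} = 0.739 / 0.851 ≈ 0.8684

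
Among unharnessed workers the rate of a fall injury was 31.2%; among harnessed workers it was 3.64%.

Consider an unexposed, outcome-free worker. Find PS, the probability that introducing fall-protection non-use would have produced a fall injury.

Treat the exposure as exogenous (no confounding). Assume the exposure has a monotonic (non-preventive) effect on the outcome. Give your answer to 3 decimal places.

PS ≈ 0.286

p₁ = 0.312, p₀ = 0.0364.
Under exogeneity and monotonicity, PS = (p₁ − p₀) / (1 − p₀).
PS = (0.312 − 0.0364) / (1 − 0.0364) = 0.2756 / 0.9636 ≈ 0.2860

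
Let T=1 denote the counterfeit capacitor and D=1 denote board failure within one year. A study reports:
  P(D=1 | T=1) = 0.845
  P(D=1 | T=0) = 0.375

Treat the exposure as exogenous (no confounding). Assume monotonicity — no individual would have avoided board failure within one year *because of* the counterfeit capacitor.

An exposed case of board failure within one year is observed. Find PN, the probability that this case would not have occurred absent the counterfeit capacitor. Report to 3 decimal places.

Let p₁ = 0.845, p₀ = 0.375.
Under exogeneity and monotonicity, PN = (p₁ − p₀) / p₁.
PN = (0.845 − 0.375) / 0.845 = 0.47 / 0.845 ≈ 0.5562

PN ≈ 0.556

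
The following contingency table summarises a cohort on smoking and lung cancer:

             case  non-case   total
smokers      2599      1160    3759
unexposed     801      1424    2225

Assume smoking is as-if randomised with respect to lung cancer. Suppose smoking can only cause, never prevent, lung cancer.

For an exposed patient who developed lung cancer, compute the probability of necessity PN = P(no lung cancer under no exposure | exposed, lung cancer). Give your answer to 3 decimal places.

PN ≈ 0.479

p₁ = P(outcome | exposed) = 2599/3759 = 0.69141
p₀ = P(outcome | unexposed) = 801/2225 = 0.36
Under exogeneity and monotonicity, PN = (p₁ − p₀)/p₁.
PN = (0.69141 − 0.36) / 0.69141 ≈ 0.4793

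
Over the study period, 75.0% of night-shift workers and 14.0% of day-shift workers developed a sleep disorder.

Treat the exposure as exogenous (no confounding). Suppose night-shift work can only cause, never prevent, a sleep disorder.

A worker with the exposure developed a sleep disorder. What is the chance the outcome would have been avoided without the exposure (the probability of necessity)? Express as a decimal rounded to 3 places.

PN ≈ 0.813

p₁ = 0.75, p₀ = 0.14.
Under exogeneity and monotonicity, PN = (p₁ − p₀) / p₁.
PN = (0.75 − 0.14) / 0.75 = 0.61 / 0.75 ≈ 0.8133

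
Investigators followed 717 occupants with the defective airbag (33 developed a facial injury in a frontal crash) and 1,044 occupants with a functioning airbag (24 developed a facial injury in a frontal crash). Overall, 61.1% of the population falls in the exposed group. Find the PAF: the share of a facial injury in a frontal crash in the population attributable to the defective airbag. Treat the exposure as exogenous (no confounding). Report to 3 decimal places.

PAF ≈ 0.380

p₁ = P(outcome | exposed) = 33/717 = 0.046025
p₀ = P(outcome | unexposed) = 24/1044 = 0.022989
Overall risk P(Y=1) = π·p₁ + (1−π)·p₀ = 0.611×0.046025 + 0.389×0.022989 = 0.037064.
Under exogeneity, PAF = [P(Y=1) − p₀] / P(Y=1).
PAF = (0.037064 − 0.022989) / 0.037064 ≈ 0.3798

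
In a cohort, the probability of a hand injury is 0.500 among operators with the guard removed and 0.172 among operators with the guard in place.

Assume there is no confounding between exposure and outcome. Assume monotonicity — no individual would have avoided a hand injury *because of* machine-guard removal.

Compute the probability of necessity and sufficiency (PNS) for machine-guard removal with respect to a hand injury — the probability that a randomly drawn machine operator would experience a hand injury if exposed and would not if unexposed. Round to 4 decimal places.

Let p₁ = 0.5, p₀ = 0.172.
Under exogeneity and monotonicity, PNS = p₁ − p₀.
PNS = 0.5 − 0.172 = 0.328

PNS ≈ 0.3280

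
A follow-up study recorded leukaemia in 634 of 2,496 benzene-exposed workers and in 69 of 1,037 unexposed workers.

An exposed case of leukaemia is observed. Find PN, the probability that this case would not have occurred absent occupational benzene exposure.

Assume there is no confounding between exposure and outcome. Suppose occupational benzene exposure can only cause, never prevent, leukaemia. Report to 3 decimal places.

p₁ = P(outcome | exposed) = 634/2496 = 0.25401
p₀ = P(outcome | unexposed) = 69/1037 = 0.066538
Under exogeneity and monotonicity, PN = (p₁ − p₀) / p₁.
PN = (0.25401 − 0.066538) / 0.25401 = 0.18747 / 0.25401 ≈ 0.7380

PN ≈ 0.738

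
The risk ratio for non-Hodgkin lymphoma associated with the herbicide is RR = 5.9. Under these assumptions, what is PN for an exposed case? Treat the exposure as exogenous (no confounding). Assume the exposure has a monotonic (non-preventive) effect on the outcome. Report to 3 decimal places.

PN ≈ 0.831

Under exogeneity and monotonicity, PN = (RR − 1) / RR = 1 − 1/RR.
PN = (5.9 − 1) / 5.9 = 4.9 / 5.9 ≈ 0.8305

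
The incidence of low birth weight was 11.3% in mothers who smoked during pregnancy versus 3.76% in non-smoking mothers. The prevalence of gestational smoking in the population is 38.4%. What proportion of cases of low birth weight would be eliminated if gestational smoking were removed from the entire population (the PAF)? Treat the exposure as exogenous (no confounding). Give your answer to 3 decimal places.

PAF ≈ 0.435

p₁ = 0.113, p₀ = 0.0376.
Overall risk P(Y=1) = π·p₁ + (1−π)·p₀ = 0.384×0.113 + 0.616×0.0376 = 0.066554.
Under exogeneity, PAF = [P(Y=1) − p₀] / P(Y=1).
PAF = (0.066554 − 0.0376) / 0.066554 ≈ 0.4350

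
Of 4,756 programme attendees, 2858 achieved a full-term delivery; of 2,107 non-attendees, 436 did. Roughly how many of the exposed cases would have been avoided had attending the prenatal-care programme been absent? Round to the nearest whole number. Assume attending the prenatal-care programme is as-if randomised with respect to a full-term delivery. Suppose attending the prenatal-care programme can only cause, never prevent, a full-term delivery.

about 1874 cases

p₁ = P(outcome | exposed) = 2858/4756 = 0.60093
p₀ = P(outcome | unexposed) = 436/2107 = 0.20693
PN = (p₁ − p₀)/p₁ = (0.60093 − 0.20693) / 0.60093 ≈ 0.65565.
Attributable cases ≈ PN × (exposed cases) = 0.65565 × 2858 ≈ 1873.84.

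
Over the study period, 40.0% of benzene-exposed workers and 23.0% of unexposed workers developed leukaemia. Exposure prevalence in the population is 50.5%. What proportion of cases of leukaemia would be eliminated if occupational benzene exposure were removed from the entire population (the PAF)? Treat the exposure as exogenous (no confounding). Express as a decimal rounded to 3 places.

PAF ≈ 0.272

p₁ = 0.4, p₀ = 0.23.
Overall risk P(Y=1) = π·p₁ + (1−π)·p₀ = 0.505×0.4 + 0.495×0.23 = 0.31585.
Under exogeneity, PAF = [P(Y=1) − p₀] / P(Y=1).
PAF = (0.31585 − 0.23) / 0.31585 ≈ 0.2718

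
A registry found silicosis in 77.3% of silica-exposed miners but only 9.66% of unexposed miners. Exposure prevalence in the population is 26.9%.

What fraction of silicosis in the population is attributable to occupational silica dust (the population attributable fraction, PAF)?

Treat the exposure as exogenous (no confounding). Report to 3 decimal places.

PAF ≈ 0.653

p₁ = 0.773, p₀ = 0.0966.
Overall risk P(Y=1) = π·p₁ + (1−π)·p₀ = 0.269×0.773 + 0.731×0.0966 = 0.27855.
Under exogeneity, PAF = [P(Y=1) − p₀] / P(Y=1).
PAF = (0.27855 − 0.0966) / 0.27855 ≈ 0.6532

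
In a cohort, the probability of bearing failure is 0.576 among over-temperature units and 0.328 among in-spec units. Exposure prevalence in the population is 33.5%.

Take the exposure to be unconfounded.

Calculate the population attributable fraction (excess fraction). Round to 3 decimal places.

Let p₁ = 0.576, p₀ = 0.328.
Overall risk P(Y=1) = π·p₁ + (1−π)·p₀ = 0.335×0.576 + 0.665×0.328 = 0.41108.
Under exogeneity, PAF = [P(Y=1) − p₀] / P(Y=1).
PAF = (0.41108 − 0.328) / 0.41108 ≈ 0.2021

PAF ≈ 0.202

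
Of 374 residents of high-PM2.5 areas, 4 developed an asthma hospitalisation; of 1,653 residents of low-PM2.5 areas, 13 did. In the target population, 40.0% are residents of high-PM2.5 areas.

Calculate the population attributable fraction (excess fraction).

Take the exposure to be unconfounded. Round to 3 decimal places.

p₁ = P(outcome | exposed) = 4/374 = 0.010695
p₀ = P(outcome | unexposed) = 13/1653 = 0.0078645
Overall risk P(Y=1) = π·p₁ + (1−π)·p₀ = 0.4×0.010695 + 0.6×0.0078645 = 0.0089968.
Under exogeneity, PAF = [P(Y=1) − p₀] / P(Y=1).
PAF = (0.0089968 − 0.0078645) / 0.0089968 ≈ 0.1259

PAF ≈ 0.126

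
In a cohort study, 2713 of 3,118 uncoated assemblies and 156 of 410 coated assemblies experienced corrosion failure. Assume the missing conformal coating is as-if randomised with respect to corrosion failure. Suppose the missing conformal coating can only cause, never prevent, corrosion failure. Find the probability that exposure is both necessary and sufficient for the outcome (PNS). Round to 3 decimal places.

PNS ≈ 0.490

p₁ = P(outcome | exposed) = 2713/3118 = 0.87011
p₀ = P(outcome | unexposed) = 156/410 = 0.38049
Under exogeneity and monotonicity, PNS = p₁ − p₀.
PNS = 0.87011 − 0.38049 = 0.48962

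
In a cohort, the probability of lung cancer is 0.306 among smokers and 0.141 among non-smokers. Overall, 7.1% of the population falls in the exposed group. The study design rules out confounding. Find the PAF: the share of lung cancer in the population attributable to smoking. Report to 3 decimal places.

PAF ≈ 0.077

Let p₁ = 0.306, p₀ = 0.141.
Overall risk P(Y=1) = π·p₁ + (1−π)·p₀ = 0.071×0.306 + 0.929×0.141 = 0.15271.
Under exogeneity, PAF = [P(Y=1) − p₀] / P(Y=1).
PAF = (0.15271 − 0.141) / 0.15271 ≈ 0.0767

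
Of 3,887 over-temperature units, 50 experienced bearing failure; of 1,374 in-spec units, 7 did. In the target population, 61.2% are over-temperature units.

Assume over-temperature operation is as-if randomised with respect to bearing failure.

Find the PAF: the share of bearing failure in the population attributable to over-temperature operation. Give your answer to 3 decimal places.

p₁ = P(outcome | exposed) = 50/3887 = 0.012863
p₀ = P(outcome | unexposed) = 7/1374 = 0.0050946
Overall risk P(Y=1) = π·p₁ + (1−π)·p₀ = 0.612×0.012863 + 0.388×0.0050946 = 0.0098491.
Under exogeneity, PAF = [P(Y=1) − p₀] / P(Y=1).
PAF = (0.0098491 − 0.0050946) / 0.0098491 ≈ 0.4827

PAF ≈ 0.483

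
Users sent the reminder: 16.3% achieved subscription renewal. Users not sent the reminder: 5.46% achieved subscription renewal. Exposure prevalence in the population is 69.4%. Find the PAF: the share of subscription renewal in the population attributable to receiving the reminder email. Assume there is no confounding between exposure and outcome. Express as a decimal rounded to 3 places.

PAF ≈ 0.579

p₁ = 0.163, p₀ = 0.0546.
Overall risk P(Y=1) = π·p₁ + (1−π)·p₀ = 0.694×0.163 + 0.306×0.0546 = 0.12983.
Under exogeneity, PAF = [P(Y=1) − p₀] / P(Y=1).
PAF = (0.12983 − 0.0546) / 0.12983 ≈ 0.5794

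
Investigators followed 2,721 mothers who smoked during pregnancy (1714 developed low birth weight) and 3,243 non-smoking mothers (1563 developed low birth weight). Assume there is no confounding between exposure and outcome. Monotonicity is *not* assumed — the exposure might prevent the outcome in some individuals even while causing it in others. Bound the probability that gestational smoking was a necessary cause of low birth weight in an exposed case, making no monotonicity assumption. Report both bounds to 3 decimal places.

p₁ = P(outcome | exposed) = 1714/2721 = 0.62992
p₀ = P(outcome | unexposed) = 1563/3243 = 0.48196
Under exogeneity alone the bounds on PN are max{0,(p₁−p₀)/p₁} ≤ PN ≤ min{1,(1−p₀)/p₁}.
  lower = (p₁ − p₀)/p₁ = 0.14795 / 0.62992 ≈ 0.2349
  upper = min{1, (1 − p₀)/p₁} = 0.51804 / 0.62992 ≈ 0.8224

0.235 ≤ PN ≤ 0.822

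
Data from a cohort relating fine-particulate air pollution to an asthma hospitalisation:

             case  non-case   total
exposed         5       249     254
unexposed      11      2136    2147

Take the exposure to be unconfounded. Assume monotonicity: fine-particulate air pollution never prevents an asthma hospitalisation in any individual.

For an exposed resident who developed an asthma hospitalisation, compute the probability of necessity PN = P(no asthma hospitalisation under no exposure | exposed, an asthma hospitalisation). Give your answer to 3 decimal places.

p₁ = P(outcome | exposed) = 5/254 = 0.019685
p₀ = P(outcome | unexposed) = 11/2147 = 0.0051234
Under exogeneity and monotonicity, PN = (p₁ − p₀)/p₁.
PN = (0.019685 − 0.0051234) / 0.019685 ≈ 0.7397

PN ≈ 0.740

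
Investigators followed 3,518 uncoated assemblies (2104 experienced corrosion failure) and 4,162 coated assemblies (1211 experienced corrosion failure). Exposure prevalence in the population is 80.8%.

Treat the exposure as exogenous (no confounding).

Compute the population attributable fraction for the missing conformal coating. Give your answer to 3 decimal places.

PAF ≈ 0.460

p₁ = P(outcome | exposed) = 2104/3518 = 0.59807
p₀ = P(outcome | unexposed) = 1211/4162 = 0.29097
Overall risk P(Y=1) = π·p₁ + (1−π)·p₀ = 0.808×0.59807 + 0.192×0.29097 = 0.5391.
Under exogeneity, PAF = [P(Y=1) − p₀] / P(Y=1).
PAF = (0.5391 − 0.29097) / 0.5391 ≈ 0.4603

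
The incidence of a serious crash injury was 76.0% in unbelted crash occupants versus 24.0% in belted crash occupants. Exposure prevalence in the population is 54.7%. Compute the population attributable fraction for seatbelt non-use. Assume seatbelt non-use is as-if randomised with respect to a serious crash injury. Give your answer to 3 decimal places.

p₁ = 0.76, p₀ = 0.24.
Overall risk P(Y=1) = π·p₁ + (1−π)·p₀ = 0.547×0.76 + 0.453×0.24 = 0.52444.
Under exogeneity, PAF = [P(Y=1) − p₀] / P(Y=1).
PAF = (0.52444 − 0.24) / 0.52444 ≈ 0.5424

PAF ≈ 0.542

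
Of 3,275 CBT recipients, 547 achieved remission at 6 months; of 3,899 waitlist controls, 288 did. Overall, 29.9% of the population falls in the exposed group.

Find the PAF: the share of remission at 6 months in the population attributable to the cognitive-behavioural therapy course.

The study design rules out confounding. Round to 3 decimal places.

PAF ≈ 0.274

p₁ = P(outcome | exposed) = 547/3275 = 0.16702
p₀ = P(outcome | unexposed) = 288/3899 = 0.073865
Overall risk P(Y=1) = π·p₁ + (1−π)·p₀ = 0.299×0.16702 + 0.701×0.073865 = 0.10172.
Under exogeneity, PAF = [P(Y=1) − p₀] / P(Y=1).
PAF = (0.10172 − 0.073865) / 0.10172 ≈ 0.2738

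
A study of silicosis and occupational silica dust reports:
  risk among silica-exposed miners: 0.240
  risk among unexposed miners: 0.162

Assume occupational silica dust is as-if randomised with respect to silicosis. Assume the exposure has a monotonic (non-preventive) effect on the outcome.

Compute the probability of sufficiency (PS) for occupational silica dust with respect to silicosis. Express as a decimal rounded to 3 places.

PS ≈ 0.093

Let p₁ = 0.24, p₀ = 0.162.
Under exogeneity and monotonicity, PS = (p₁ − p₀) / (1 − p₀).
PS = (0.24 − 0.162) / (1 − 0.162) = 0.078 / 0.838 ≈ 0.0931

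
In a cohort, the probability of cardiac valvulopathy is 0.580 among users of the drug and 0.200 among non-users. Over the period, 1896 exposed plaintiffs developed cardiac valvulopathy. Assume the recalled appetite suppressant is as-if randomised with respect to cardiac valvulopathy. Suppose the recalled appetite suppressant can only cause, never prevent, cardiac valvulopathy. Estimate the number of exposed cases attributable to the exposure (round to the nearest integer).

about 1242 cases

Let p₁ = 0.58, p₀ = 0.2.
PN = (p₁ − p₀)/p₁ = (0.58 − 0.2) / 0.58 ≈ 0.65517.
Attributable cases ≈ PN × (exposed cases) = 0.65517 × 1896 ≈ 1242.21.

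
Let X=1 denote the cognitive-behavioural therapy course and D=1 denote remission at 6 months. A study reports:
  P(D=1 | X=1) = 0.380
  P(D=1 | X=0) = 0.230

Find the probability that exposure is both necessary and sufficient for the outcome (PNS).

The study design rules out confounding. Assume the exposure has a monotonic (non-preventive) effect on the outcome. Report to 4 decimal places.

Let p₁ = 0.38, p₀ = 0.23.
Under exogeneity and monotonicity, PNS = p₁ − p₀.
PNS = 0.38 − 0.23 = 0.15

PNS ≈ 0.1500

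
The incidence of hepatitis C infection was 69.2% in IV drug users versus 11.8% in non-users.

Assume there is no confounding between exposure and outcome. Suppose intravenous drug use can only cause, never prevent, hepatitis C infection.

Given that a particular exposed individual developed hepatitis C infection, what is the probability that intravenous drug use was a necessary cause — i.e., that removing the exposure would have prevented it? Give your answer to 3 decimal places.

p₁ = 0.692, p₀ = 0.118.
Under exogeneity and monotonicity, PN = (p₁ − p₀) / p₁.
PN = (0.692 − 0.118) / 0.692 = 0.574 / 0.692 ≈ 0.8295

PN ≈ 0.829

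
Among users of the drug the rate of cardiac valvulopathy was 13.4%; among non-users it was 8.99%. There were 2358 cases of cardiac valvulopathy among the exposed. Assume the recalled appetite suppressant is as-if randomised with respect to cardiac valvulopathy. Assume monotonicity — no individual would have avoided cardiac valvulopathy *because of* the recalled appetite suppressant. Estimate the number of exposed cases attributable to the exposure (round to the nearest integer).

p₁ = 0.134, p₀ = 0.0899.
PN = (p₁ − p₀)/p₁ = (0.134 − 0.0899) / 0.134 ≈ 0.32910.
Attributable cases ≈ PN × (exposed cases) = 0.32910 × 2358 ≈ 776.03.

about 776 cases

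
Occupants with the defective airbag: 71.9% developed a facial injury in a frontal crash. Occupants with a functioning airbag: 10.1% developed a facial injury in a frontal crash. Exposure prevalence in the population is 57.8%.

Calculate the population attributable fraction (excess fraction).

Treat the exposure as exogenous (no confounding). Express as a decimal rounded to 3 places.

PAF ≈ 0.780

p₁ = 0.719, p₀ = 0.101.
Overall risk P(Y=1) = π·p₁ + (1−π)·p₀ = 0.578×0.719 + 0.422×0.101 = 0.4582.
Under exogeneity, PAF = [P(Y=1) − p₀] / P(Y=1).
PAF = (0.4582 − 0.101) / 0.4582 ≈ 0.7796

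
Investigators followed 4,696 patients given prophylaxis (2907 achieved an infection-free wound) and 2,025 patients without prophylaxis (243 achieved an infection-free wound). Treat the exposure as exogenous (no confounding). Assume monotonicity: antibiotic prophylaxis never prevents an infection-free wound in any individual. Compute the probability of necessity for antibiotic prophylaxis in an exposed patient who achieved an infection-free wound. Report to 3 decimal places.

PN ≈ 0.806

p₁ = P(outcome | exposed) = 2907/4696 = 0.61904
p₀ = P(outcome | unexposed) = 243/2025 = 0.12
Under exogeneity and monotonicity, PN = (p₁ − p₀) / p₁.
PN = (0.61904 − 0.12) / 0.61904 = 0.49904 / 0.61904 ≈ 0.8062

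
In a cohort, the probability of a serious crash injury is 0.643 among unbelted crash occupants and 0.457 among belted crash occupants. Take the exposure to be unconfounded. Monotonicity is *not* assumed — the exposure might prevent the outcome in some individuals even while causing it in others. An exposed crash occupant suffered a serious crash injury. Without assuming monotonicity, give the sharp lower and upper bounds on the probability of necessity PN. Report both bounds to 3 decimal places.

0.289 ≤ PN ≤ 0.844

Let p₁ = 0.643, p₀ = 0.457.
Under exogeneity alone the bounds on PN are max{0,(p₁−p₀)/p₁} ≤ PN ≤ min{1,(1−p₀)/p₁}.
  lower = (p₁ − p₀)/p₁ = 0.186 / 0.643 ≈ 0.2893
  upper = min{1, (1 − p₀)/p₁} = 0.543 / 0.643 ≈ 0.8445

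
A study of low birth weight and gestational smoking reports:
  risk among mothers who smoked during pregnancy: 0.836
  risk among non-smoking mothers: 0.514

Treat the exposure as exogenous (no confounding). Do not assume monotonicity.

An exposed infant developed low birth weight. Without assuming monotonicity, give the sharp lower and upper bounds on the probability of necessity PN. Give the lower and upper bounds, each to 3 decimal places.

0.385 ≤ PN ≤ 0.581

Let p₁ = 0.836, p₀ = 0.514.
Under exogeneity alone the bounds on PN are max{0,(p₁−p₀)/p₁} ≤ PN ≤ min{1,(1−p₀)/p₁}.
  lower = (p₁ − p₀)/p₁ = 0.322 / 0.836 ≈ 0.3852
  upper = min{1, (1 − p₀)/p₁} = 0.486 / 0.836 ≈ 0.5813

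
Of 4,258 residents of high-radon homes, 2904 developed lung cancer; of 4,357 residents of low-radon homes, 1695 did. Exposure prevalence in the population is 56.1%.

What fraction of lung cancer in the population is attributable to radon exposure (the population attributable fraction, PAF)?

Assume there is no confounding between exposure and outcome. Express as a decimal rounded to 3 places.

PAF ≈ 0.297

p₁ = P(outcome | exposed) = 2904/4258 = 0.68201
p₀ = P(outcome | unexposed) = 1695/4357 = 0.38903
Overall risk P(Y=1) = π·p₁ + (1−π)·p₀ = 0.561×0.68201 + 0.439×0.38903 = 0.55339.
Under exogeneity, PAF = [P(Y=1) − p₀] / P(Y=1).
PAF = (0.55339 − 0.38903) / 0.55339 ≈ 0.2970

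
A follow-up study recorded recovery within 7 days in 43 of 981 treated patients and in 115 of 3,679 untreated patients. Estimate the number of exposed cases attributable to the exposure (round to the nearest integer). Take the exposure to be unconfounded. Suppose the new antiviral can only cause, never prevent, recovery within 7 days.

p₁ = P(outcome | exposed) = 43/981 = 0.043833
p₀ = P(outcome | unexposed) = 115/3679 = 0.031258
PN = (p₁ − p₀)/p₁ = (0.043833 − 0.031258) / 0.043833 ≈ 0.28687.
Attributable cases ≈ PN × (exposed cases) = 0.28687 × 43 ≈ 12.34.

about 12 cases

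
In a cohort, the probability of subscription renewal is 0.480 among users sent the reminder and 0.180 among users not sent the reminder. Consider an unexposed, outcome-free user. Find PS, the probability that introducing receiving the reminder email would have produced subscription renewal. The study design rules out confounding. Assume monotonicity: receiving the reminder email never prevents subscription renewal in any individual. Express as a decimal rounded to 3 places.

Let p₁ = 0.48, p₀ = 0.18.
Under exogeneity and monotonicity, PS = (p₁ − p₀) / (1 − p₀).
PS = (0.48 − 0.18) / (1 − 0.18) = 0.3 / 0.82 ≈ 0.3659

PS ≈ 0.366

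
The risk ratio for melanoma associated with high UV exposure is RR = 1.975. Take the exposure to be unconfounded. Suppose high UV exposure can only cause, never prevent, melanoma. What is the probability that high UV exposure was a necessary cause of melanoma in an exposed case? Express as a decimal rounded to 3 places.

Under exogeneity and monotonicity, PN = (RR − 1) / RR = 1 − 1/RR.
PN = (1.975 − 1) / 1.975 = 0.975 / 1.975 ≈ 0.4937

PN ≈ 0.494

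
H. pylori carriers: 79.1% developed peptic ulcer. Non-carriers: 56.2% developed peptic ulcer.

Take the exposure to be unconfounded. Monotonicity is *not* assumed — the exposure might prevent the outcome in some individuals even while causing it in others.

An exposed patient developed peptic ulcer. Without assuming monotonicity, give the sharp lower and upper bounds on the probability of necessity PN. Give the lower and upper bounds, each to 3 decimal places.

0.290 ≤ PN ≤ 0.554

p₁ = 0.791, p₀ = 0.562.
Under exogeneity alone the bounds on PN are max{0,(p₁−p₀)/p₁} ≤ PN ≤ min{1,(1−p₀)/p₁}.
  lower = (p₁ − p₀)/p₁ = 0.229 / 0.791 ≈ 0.2895
  upper = min{1, (1 − p₀)/p₁} = 0.438 / 0.791 ≈ 0.5537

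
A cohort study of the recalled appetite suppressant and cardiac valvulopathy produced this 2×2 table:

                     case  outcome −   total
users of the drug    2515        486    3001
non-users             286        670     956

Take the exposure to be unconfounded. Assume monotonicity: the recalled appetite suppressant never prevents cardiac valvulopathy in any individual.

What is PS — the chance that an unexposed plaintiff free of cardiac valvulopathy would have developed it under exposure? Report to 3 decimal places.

PS ≈ 0.769

p₁ = P(outcome | exposed) = 2515/3001 = 0.83805
p₀ = P(outcome | unexposed) = 286/956 = 0.29916
Under exogeneity and monotonicity, PS = (p₁ − p₀)/(1 − p₀).
PS = (0.83805 − 0.29916) / 0.70084 ≈ 0.7689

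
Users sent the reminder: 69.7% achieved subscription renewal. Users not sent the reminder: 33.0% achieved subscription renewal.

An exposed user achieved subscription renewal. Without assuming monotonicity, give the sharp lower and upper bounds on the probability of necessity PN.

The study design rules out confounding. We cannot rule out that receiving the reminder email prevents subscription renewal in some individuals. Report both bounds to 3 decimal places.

p₁ = 0.697, p₀ = 0.33.
Under exogeneity alone the bounds on PN are max{0,(p₁−p₀)/p₁} ≤ PN ≤ min{1,(1−p₀)/p₁}.
  lower = (p₁ − p₀)/p₁ = 0.367 / 0.697 ≈ 0.5265
  upper = min{1, (1 − p₀)/p₁} = 0.67 / 0.697 ≈ 0.9613

0.527 ≤ PN ≤ 0.961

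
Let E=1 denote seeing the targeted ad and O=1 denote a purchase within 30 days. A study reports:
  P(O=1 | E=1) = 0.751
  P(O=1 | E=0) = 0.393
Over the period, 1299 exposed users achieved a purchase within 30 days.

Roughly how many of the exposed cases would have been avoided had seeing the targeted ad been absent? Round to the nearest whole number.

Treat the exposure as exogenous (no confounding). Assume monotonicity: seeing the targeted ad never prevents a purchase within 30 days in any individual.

about 619 cases

Let p₁ = 0.751, p₀ = 0.393.
PN = (p₁ − p₀)/p₁ = (0.751 − 0.393) / 0.751 ≈ 0.47670.
Attributable cases ≈ PN × (exposed cases) = 0.47670 × 1299 ≈ 619.23.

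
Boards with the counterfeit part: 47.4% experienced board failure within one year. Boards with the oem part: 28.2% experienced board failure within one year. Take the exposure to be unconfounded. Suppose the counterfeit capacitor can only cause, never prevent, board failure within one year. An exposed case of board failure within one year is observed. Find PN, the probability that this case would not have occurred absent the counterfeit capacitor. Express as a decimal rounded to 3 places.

p₁ = 0.474, p₀ = 0.282.
Under exogeneity and monotonicity, PN = (p₁ − p₀) / p₁.
PN = (0.474 − 0.282) / 0.474 = 0.192 / 0.474 ≈ 0.4051

PN ≈ 0.405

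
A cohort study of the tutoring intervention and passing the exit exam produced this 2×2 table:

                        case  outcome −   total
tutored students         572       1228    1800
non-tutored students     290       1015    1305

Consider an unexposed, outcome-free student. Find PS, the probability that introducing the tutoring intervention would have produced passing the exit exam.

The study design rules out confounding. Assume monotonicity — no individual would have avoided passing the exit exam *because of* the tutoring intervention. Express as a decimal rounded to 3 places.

p₁ = P(outcome | exposed) = 572/1800 = 0.31778
p₀ = P(outcome | unexposed) = 290/1305 = 0.22222
Under exogeneity and monotonicity, PS = (p₁ − p₀) / (1 − p₀).
PS = (0.31778 − 0.22222) / (1 − 0.22222) = 0.095556 / 0.77778 ≈ 0.1229

PS ≈ 0.123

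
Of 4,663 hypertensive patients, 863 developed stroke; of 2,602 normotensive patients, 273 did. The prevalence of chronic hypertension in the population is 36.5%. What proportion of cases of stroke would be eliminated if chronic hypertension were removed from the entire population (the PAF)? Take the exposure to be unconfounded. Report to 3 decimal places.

p₁ = P(outcome | exposed) = 863/4663 = 0.18507
p₀ = P(outcome | unexposed) = 273/2602 = 0.10492
Overall risk P(Y=1) = π·p₁ + (1−π)·p₀ = 0.365×0.18507 + 0.635×0.10492 = 0.13418.
Under exogeneity, PAF = [P(Y=1) − p₀] / P(Y=1).
PAF = (0.13418 − 0.10492) / 0.13418 ≈ 0.2180

PAF ≈ 0.218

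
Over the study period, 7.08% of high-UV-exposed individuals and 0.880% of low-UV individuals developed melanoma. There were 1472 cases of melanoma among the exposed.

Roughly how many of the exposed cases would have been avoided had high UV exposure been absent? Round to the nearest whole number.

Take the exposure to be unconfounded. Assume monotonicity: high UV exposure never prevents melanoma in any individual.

about 1289 cases

p₁ = 0.0708, p₀ = 0.0088.
PN = (p₁ − p₀)/p₁ = (0.0708 − 0.0088) / 0.0708 ≈ 0.87571.
Attributable cases ≈ PN × (exposed cases) = 0.87571 × 1472 ≈ 1289.04.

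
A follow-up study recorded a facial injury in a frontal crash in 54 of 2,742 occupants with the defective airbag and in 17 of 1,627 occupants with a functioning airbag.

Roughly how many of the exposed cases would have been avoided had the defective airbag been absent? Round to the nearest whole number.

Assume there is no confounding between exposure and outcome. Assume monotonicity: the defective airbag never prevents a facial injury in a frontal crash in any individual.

p₁ = P(outcome | exposed) = 54/2742 = 0.019694
p₀ = P(outcome | unexposed) = 17/1627 = 0.010449
PN = (p₁ − p₀)/p₁ = (0.019694 − 0.010449) / 0.019694 ≈ 0.46944.
Attributable cases ≈ PN × (exposed cases) = 0.46944 × 54 ≈ 25.35.

about 25 cases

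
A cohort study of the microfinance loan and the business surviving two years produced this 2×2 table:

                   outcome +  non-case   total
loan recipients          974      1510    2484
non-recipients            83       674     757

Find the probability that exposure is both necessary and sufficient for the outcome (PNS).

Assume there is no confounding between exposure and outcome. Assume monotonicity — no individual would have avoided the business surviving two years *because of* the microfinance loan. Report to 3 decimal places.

PNS ≈ 0.282

p₁ = P(outcome | exposed) = 974/2484 = 0.39211
p₀ = P(outcome | unexposed) = 83/757 = 0.10964
Under exogeneity and monotonicity, PNS = p₁ − p₀.
PNS = 0.39211 − 0.10964 = 0.28247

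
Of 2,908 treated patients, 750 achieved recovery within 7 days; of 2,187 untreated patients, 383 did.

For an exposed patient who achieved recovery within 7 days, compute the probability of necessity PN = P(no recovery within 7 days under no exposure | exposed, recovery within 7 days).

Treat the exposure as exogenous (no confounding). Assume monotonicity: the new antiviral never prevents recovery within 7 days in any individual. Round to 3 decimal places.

p₁ = P(outcome | exposed) = 750/2908 = 0.25791
p₀ = P(outcome | unexposed) = 383/2187 = 0.17513
Under exogeneity and monotonicity, PN = (p₁ − p₀) / p₁.
PN = (0.25791 − 0.17513) / 0.25791 = 0.082783 / 0.25791 ≈ 0.3210

PN ≈ 0.321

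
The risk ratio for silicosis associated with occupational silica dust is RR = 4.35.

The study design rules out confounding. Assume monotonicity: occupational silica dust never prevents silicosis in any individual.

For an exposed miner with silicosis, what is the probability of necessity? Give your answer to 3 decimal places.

Under exogeneity and monotonicity, PN = (RR − 1) / RR = 1 − 1/RR.
PN = (4.35 − 1) / 4.35 = 3.35 / 4.35 ≈ 0.7701

PN ≈ 0.770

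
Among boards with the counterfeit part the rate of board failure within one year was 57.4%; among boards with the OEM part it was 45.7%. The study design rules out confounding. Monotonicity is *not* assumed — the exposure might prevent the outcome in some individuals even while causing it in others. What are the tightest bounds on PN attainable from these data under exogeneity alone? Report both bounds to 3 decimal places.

p₁ = 0.574, p₀ = 0.457.
Under exogeneity alone the bounds on PN are max{0,(p₁−p₀)/p₁} ≤ PN ≤ min{1,(1−p₀)/p₁}.
  lower = (p₁ − p₀)/p₁ = 0.117 / 0.574 ≈ 0.2038
  upper = min{1, (1 − p₀)/p₁} = 0.543 / 0.574 ≈ 0.9460

0.204 ≤ PN ≤ 0.946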